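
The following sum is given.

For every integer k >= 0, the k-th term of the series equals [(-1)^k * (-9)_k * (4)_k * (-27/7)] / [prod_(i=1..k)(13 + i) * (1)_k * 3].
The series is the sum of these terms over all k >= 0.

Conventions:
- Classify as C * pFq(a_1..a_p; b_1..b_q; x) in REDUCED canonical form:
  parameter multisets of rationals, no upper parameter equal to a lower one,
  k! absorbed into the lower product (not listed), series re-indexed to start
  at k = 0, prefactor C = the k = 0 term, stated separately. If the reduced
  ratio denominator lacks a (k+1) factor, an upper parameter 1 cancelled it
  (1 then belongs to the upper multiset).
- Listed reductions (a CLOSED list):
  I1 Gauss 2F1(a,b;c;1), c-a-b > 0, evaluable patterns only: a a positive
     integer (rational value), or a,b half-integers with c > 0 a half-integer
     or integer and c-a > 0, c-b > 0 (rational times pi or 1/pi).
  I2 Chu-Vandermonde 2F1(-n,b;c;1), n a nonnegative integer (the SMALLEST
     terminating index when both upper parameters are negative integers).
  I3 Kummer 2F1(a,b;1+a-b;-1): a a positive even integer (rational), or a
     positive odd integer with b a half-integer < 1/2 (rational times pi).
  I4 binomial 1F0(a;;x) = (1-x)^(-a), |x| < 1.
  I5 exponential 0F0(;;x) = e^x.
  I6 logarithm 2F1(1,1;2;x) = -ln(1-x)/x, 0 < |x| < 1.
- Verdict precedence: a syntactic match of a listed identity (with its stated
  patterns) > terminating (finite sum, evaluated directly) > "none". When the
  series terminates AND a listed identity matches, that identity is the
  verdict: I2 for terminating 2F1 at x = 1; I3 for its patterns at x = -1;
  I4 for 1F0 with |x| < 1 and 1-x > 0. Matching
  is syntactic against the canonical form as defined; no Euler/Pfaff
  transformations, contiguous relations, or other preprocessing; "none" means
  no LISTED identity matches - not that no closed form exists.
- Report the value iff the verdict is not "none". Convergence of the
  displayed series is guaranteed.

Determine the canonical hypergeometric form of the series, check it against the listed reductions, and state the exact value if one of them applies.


This is -9/7 * 2F1(-9, 4; 14; -1) in reduced canonical form. Verdict: Kummer (I3) matches (x = -1; c = 14 equals 1+a-b for upper {-9, 4}: listed pattern). Sum: -117/7.

The tell: from the first term -9/7: (1)_k (prefactor -9/7) is k! itself.
Ratio: r(k) = (-1) * (k-9) (k+4) / [(k+14) (k+1)] - rational in k, leading ratio (-1); with t_0 = -9/7, classification follows.


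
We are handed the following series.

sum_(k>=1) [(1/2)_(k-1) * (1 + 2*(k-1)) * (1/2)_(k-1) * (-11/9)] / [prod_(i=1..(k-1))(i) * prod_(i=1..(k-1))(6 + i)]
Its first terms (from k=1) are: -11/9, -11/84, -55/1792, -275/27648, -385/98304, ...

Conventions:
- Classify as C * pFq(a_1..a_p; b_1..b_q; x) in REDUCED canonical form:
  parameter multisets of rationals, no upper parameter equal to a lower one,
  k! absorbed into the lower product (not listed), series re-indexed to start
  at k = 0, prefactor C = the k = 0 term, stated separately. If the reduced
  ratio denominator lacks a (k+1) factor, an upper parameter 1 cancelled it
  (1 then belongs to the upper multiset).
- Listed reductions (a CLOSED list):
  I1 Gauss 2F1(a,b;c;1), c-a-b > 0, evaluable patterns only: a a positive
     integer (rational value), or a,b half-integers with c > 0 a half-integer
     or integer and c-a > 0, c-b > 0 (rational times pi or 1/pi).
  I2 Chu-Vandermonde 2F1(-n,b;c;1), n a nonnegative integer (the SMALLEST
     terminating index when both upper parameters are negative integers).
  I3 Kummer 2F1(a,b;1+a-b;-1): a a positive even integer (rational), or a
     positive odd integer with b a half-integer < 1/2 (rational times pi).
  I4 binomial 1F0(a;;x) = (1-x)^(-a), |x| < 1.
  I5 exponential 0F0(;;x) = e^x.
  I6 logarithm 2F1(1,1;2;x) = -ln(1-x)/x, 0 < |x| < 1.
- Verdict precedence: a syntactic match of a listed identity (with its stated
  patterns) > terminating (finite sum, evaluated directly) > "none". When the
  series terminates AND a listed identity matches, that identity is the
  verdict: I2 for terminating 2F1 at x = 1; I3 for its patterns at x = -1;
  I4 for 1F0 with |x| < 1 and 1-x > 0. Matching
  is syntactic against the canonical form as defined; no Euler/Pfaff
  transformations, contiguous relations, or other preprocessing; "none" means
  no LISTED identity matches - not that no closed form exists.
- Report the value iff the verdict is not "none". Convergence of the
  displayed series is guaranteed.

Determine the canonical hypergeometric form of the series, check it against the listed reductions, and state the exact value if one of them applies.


Classification (C = -11/9): 2F1 with upper {1/2, 3/2}, lower {7}, argument x = 1. Verdict (x = 1): the half-integer Gauss pattern (I1) applies (x = 1; upper {1/2, 3/2} half-integers, c = 7 in the evaluable pattern). Its exact value is (-262144/59535) / pi.

Structural cue: with t_0 = -11/9, the (2k+1) factor (C = -11/9, x = 1) shifts (1/2)_k to (3/2)_k.
Term ratio: r(k) = 1 * (k+1/2) (k+3/2) / [(k+7) (k+1)] ; factor over Q: parameters, x = 1, and C = -11/9.


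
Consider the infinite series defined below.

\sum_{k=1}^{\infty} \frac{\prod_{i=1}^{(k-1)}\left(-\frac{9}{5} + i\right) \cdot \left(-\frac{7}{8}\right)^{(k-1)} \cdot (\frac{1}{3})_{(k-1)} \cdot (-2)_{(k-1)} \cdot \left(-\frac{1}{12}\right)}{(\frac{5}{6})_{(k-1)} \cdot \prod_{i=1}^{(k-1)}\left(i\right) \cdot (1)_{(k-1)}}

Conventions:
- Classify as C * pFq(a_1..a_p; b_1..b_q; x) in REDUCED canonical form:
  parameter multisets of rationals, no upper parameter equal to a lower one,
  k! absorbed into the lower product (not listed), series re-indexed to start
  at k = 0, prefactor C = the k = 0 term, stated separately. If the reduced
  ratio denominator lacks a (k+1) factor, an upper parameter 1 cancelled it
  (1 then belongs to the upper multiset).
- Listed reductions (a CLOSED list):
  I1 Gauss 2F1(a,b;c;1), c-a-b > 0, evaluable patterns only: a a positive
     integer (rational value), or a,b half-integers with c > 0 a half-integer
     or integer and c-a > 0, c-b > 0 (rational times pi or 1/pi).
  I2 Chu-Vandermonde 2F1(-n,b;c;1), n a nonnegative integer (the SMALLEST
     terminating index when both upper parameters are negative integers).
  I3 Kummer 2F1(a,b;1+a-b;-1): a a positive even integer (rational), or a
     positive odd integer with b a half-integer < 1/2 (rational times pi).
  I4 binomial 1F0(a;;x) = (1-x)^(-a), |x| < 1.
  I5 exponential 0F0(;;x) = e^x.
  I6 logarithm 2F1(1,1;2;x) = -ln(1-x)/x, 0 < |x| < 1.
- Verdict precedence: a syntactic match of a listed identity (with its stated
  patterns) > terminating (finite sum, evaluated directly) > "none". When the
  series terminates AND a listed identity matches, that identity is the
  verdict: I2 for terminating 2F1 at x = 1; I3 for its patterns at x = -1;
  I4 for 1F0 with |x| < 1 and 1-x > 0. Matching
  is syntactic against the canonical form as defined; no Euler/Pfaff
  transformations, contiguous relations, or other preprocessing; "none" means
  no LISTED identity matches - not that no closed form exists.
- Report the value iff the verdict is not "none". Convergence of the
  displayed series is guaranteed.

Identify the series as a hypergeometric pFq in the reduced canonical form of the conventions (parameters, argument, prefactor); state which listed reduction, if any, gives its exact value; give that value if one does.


Reduced: x = -\frac{7}{8}, 3F2, upper = {-2, -\frac{4}{5}, \frac{1}{3}}, lower = {\frac{5}{6}, 1}, C = -\frac{1}{12}. Verdict: terminating. With -2 upstairs the series is a 3-term polynomial sum; evaluated term by term. Value: -\frac{387}{11000}.

Key observation: t_0 being -\frac{1}{12}, (1)_k (prefactor -1/12) is k! itself.
Consecutive-term ratio: r(k) = -\frac{7}{8} * (k-2) (k-\frac{4}{5}) (k+\frac{1}{3}) / [(k+\frac{5}{6}) (k+1) (k+1)] - rational in k, leading ratio -\frac{7}{8}; with t_0 = -\frac{1}{12}, classification follows.


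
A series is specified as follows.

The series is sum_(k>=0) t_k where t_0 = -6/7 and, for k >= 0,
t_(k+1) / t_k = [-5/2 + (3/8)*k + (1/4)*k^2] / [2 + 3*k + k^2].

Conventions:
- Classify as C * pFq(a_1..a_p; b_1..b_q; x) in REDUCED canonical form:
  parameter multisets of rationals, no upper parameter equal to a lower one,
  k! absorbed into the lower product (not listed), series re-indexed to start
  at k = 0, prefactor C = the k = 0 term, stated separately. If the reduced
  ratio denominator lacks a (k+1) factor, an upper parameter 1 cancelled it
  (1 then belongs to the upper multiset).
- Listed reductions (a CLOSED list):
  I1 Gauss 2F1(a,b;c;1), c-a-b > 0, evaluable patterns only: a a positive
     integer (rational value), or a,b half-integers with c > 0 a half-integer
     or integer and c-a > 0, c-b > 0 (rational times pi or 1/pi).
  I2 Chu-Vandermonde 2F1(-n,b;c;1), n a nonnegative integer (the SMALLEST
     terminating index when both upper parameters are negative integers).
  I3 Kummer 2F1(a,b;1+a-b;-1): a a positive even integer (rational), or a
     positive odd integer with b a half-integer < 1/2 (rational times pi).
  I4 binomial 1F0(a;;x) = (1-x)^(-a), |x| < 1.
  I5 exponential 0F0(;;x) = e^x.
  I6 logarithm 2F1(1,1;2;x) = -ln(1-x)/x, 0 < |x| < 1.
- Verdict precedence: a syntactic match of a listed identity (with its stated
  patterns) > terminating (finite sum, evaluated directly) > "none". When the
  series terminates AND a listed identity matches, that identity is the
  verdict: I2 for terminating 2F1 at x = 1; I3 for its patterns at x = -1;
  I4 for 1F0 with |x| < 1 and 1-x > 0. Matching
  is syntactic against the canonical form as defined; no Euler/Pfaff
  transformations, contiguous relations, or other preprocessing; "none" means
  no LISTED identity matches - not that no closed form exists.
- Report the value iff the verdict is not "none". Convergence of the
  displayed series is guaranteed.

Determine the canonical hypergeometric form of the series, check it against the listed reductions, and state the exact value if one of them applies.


This is -6/7 * 2F1(-5/2, 4; 2; 1/4) in reduced canonical form. Verdict: none - at argument 1/4 the multisets {-5/2, 4} ; {2} match no listed identity.

Key step: t_0 = -6/7 here, and factor the ratio over Q (C = -6/7, x = 1/4): negated roots = parameters.
Consecutive-term ratio: r(k) = (1/4) * (k-5/2) (k+4) / [(k+2) (k+1)] - rational; roots negated = parameters, x = (1/4), C = -6/7.


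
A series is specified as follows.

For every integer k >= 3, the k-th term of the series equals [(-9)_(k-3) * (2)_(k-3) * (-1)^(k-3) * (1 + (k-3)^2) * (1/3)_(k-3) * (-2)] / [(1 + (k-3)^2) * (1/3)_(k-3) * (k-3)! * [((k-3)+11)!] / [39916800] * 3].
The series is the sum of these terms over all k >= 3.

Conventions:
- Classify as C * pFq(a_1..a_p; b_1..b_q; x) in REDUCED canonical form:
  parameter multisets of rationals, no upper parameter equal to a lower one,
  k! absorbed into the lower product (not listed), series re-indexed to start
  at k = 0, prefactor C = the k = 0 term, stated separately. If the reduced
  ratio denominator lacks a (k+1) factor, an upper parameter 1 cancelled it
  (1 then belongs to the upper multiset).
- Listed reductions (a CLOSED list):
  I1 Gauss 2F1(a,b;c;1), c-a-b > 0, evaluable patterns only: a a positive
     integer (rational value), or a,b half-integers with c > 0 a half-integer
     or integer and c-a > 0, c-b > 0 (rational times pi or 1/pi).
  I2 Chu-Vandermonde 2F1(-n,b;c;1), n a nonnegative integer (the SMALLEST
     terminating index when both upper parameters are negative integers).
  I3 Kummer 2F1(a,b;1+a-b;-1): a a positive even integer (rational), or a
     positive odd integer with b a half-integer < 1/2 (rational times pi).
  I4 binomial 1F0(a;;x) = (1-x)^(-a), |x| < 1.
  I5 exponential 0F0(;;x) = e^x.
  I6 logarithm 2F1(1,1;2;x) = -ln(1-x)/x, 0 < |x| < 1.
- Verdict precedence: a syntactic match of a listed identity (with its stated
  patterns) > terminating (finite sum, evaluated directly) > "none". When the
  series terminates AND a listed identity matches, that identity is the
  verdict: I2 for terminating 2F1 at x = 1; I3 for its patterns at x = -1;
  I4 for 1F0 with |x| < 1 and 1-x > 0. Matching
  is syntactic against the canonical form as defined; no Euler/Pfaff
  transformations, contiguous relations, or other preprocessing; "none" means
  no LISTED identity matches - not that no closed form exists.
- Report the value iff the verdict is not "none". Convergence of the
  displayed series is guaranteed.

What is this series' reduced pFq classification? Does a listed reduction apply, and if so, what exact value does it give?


Prefactor -2/3, argument -1: 2F1 with upper {-9, 2} over lower {12}. Verdict at x = -1: Kummer's theorem (I3) matches (x = -1; c = 12 equals 1+a-b for upper {-9, 2}: listed pattern). Sum: -11/3.

Key observation: t_0 being -2/3, the constant factors (prefactor -2/3) combine into one prefactor.
Adjacent-term ratio: r(k) = (-1) * (k-9) (k+2) / [(k+12) (k+1)] ; factor over Q: parameters, x = (-1), and C = -2/3.


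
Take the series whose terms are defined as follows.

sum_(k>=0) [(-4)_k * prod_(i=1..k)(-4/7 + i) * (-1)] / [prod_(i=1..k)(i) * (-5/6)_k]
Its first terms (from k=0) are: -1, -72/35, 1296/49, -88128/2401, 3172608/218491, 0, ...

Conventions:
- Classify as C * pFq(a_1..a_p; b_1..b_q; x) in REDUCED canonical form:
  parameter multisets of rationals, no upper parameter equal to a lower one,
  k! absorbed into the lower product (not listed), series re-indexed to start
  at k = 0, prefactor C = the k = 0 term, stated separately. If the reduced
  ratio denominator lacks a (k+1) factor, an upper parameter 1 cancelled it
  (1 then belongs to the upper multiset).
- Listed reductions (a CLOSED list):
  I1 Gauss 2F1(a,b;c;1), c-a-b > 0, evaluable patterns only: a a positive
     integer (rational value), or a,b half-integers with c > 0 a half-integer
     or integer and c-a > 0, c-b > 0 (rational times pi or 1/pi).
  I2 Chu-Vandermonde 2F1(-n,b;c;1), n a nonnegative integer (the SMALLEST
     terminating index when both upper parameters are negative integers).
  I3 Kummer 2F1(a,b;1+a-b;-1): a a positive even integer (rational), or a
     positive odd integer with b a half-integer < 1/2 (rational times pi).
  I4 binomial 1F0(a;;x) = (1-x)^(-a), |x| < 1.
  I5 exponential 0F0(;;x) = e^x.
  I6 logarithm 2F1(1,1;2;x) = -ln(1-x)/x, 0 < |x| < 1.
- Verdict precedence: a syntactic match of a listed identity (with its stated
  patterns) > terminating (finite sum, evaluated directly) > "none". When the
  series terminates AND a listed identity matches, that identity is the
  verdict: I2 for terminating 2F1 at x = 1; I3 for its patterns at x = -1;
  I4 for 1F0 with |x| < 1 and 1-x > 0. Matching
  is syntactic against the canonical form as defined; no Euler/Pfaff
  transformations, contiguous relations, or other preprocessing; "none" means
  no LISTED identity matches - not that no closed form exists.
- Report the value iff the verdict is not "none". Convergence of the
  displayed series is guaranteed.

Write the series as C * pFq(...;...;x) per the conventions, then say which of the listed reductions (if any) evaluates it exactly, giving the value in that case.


The series (x = 1) is 2F1: upper {-4, 3/7}, lower {-5/6}, prefactor -1. Verdict: Vandermonde's identity (I2) fires (terminating 2F1 at x = 1 with n = 4, b = 3/7, c = -5/6). Its exact value is 1319329/1092455.

The tell: t_0 = -1 here, and the running product (C = -1) telescopes to a rising factorial.
Consecutive-term ratio: r(k) = 1 * (k-4) (k+3/7) / [(k-5/6) (k+1)] - rational in k, leading ratio 1; with t_0 = -1, classification follows.


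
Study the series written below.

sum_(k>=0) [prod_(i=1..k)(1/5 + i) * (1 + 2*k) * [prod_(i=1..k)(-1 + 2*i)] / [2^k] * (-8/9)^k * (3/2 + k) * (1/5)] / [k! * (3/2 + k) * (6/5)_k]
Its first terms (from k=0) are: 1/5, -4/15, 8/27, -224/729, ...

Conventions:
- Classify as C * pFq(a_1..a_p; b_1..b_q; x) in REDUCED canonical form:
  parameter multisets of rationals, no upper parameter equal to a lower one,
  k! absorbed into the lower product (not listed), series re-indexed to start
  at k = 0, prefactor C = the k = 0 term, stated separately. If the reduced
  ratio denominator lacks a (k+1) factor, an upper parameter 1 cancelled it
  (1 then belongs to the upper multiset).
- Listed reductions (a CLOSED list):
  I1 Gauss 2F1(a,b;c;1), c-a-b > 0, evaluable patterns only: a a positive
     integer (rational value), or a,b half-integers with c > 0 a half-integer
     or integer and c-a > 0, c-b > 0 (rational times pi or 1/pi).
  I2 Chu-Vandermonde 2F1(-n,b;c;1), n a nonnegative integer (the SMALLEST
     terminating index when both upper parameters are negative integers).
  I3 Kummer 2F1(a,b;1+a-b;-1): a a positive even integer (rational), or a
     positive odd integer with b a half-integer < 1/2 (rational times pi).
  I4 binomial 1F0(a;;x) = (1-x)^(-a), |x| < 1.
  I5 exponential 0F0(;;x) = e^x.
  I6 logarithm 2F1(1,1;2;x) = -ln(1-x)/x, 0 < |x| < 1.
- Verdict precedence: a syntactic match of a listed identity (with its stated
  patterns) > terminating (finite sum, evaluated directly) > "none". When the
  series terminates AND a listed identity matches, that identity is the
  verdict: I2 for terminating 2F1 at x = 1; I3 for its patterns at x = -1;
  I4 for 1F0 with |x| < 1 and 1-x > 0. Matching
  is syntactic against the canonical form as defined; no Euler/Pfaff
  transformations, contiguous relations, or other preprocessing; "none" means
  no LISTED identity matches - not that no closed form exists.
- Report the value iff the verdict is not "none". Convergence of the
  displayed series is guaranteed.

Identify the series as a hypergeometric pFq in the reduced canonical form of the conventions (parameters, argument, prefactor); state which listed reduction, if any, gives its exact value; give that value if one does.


This is 1/5 * 1F0(3/2; -; -8/9) in reduced canonical form. Verdict at x = -8/9: the binomial series (I4) matches (the 1F0 binomial series: exponent -3/2, x = -8/9). Sum: (1/5) * (17/9)^(-3/2).

Key step: t_0 = 1/5 here, and the (2k+1) factor (C = 1/5, x = -8/9) shifts (1/2)_k to (3/2)_k.
Adjacent-term ratio: r(k) = (-8/9) * (k+3/2) / [(k+1)] - rational in k, leading ratio (-8/9); with t_0 = 1/5, classification follows.


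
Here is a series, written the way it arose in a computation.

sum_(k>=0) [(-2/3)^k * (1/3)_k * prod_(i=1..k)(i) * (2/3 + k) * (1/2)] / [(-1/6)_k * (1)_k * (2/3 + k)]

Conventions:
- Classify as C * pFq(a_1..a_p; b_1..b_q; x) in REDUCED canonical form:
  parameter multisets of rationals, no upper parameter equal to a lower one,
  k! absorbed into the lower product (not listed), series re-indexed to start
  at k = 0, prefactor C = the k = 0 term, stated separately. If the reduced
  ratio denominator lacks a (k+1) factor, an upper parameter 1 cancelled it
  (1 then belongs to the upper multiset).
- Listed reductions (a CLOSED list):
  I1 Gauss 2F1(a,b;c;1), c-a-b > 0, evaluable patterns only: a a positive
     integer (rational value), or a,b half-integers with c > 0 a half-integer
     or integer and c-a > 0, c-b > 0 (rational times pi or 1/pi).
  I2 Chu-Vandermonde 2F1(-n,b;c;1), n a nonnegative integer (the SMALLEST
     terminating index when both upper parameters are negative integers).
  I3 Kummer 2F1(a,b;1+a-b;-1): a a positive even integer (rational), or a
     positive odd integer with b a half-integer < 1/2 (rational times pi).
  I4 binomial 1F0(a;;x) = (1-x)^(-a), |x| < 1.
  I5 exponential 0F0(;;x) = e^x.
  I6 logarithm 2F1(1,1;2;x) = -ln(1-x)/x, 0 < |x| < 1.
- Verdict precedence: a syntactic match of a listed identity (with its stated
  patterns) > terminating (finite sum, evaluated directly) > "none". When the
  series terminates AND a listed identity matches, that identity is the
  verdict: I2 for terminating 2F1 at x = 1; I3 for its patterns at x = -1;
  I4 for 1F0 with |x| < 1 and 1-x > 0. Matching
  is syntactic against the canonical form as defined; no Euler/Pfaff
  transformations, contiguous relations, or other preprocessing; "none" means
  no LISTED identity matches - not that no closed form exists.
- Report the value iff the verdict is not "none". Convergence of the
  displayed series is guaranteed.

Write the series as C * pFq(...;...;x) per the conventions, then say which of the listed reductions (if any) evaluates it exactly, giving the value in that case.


First insight: t_0 = 1/2 here, and the factor k + 2/3 cancels (top and bottom), leaving C = 1/2.
Consecutive-term ratio: r(k) = (-2/3) * (k+1/3) (k+1) / [(k-1/6) (k+1)] ; factor over Q: parameters, x = (-2/3), and C = 1/2.

Reduced: x = -2/3, 2F1, upper = {1/3, 1}, lower = {-1/6}, C = 1/2. Verdict: none - at argument -2/3 the multisets {1/3, 1} ; {-1/6} match no listed identity.


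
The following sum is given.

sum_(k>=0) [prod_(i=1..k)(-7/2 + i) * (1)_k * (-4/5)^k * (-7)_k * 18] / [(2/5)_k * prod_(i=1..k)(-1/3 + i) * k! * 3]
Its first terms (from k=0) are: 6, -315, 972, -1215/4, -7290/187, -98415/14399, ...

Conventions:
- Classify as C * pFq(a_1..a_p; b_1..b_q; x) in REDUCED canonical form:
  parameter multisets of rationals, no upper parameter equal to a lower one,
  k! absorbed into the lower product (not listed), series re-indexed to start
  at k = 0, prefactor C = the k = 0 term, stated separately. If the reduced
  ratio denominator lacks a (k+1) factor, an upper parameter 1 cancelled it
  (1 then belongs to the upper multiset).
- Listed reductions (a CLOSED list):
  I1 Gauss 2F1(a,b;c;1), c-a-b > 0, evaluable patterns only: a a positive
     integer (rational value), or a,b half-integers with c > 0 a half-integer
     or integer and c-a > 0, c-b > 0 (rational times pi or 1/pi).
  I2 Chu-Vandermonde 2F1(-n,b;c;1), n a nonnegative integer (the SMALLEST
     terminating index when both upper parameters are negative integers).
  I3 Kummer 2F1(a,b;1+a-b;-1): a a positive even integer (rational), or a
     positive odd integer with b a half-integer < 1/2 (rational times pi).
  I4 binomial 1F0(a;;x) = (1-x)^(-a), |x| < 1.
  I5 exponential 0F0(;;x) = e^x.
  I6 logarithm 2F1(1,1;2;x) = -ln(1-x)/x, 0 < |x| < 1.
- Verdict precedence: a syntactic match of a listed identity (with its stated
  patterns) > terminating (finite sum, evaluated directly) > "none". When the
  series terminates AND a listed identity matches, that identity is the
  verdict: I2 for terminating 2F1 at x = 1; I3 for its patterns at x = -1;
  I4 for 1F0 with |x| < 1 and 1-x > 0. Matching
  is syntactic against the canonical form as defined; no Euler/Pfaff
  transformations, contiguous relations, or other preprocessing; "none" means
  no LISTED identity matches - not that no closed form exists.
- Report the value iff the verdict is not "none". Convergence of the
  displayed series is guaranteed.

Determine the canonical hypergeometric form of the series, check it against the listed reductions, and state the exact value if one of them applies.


Classification (C = 6): 3F2 with upper {-7, -5/2, 1}, lower {2/5, 2/3}, argument x = -4/5. Verdict: terminating (-7 upstairs). 8 nonzero terms in all; added directly. Its exact value is 1223833209/3916528.

Structural cue: x = (-4/5) and the constant factors (C = 6, x = -4/5) combine into one prefactor.
Step ratio: r(k) = (-4/5) * (k-7) (k-5/2) (k+1) / [(k+2/5) (k+2/3) (k+1)] - rational in k. x = (-4/5); t_0 = 6; negate the roots.


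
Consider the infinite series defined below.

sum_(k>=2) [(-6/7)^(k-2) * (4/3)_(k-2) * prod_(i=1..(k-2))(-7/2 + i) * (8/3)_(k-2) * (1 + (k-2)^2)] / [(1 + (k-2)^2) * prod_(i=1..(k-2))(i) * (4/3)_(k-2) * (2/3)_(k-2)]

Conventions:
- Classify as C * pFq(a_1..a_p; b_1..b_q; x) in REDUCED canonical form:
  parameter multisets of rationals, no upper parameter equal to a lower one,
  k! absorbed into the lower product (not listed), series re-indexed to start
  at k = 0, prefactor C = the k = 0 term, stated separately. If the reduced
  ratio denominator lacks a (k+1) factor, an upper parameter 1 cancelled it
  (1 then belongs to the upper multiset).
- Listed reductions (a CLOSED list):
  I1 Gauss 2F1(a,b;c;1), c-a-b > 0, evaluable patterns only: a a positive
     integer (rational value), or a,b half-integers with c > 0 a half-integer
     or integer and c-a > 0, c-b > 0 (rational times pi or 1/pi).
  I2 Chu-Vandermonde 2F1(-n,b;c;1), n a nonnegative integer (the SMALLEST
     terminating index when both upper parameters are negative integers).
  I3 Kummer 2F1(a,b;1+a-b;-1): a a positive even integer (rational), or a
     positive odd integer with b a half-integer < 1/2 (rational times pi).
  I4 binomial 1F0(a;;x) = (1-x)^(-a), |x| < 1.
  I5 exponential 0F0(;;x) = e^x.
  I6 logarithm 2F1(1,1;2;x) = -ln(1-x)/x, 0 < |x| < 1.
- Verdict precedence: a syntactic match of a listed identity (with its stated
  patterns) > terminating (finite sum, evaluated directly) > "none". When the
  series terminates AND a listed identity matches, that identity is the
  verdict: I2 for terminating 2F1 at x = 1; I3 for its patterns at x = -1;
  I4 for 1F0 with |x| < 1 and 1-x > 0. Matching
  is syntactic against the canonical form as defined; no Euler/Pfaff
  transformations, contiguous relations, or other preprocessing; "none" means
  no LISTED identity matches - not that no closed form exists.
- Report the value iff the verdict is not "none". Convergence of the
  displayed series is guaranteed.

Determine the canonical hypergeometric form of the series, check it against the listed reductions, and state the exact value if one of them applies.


With C = 1: the canonical form is 2F1(-5/2, 8/3; 2/3; -6/7). Verdict: none. Every listed pattern misses the 2F1 form at -6/7, upper {-5/2, 8/3}.

The tell: t_0 = 1 here, and k^2 + 1 divides numerator and denominator alike; prefactor 1 after cancelling.
Adjacent-term ratio: r(k) = (-6/7) * (k-5/2) (k+8/3) / [(k+2/3) (k+1)] - rational in k. x = (-6/7); t_0 = 1; negate the roots.


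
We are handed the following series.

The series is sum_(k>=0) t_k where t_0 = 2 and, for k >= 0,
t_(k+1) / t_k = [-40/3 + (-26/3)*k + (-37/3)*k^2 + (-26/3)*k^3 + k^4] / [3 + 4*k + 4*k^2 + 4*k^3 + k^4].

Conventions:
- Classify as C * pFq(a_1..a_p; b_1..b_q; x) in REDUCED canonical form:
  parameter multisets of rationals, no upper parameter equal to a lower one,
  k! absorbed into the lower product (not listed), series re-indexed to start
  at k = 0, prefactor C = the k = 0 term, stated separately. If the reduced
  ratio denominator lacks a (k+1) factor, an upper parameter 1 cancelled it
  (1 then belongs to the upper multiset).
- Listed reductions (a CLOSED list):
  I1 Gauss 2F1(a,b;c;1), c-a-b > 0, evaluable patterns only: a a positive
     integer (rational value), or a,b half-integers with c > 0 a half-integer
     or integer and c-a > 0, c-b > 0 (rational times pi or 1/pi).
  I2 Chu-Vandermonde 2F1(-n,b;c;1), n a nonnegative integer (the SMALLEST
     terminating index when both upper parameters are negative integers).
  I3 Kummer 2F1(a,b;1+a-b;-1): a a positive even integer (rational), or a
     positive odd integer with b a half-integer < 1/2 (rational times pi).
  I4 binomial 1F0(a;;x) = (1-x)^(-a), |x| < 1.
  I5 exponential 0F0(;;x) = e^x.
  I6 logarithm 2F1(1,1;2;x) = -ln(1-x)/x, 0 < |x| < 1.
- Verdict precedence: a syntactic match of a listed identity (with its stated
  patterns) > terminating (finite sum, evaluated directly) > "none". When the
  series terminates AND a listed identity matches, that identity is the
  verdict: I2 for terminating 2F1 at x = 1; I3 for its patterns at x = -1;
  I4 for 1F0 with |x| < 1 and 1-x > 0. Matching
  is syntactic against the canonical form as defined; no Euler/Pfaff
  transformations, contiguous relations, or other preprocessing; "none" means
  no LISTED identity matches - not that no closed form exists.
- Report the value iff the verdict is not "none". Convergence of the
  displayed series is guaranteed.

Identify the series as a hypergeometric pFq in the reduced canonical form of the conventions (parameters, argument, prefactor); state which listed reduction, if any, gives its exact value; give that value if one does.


This is 2 * 2F1(-10, 4/3; 3; 1) in reduced canonical form. Verdict (x = 1): the Chu-Vandermonde identity I2 applies (terminating 2F1 at x = 1 with n = 10, b = 4/3, c = 3). Hence: 2358512/14348907.

Key observation: from the first term 2: factor the ratio over Q (prefactor 2): negated roots = parameters.
Step ratio: r(k) = 1 * (k-10) (k+4/3) / [(k+3) (k+1)] - rational; roots negated = parameters, x = 1, C = 2.


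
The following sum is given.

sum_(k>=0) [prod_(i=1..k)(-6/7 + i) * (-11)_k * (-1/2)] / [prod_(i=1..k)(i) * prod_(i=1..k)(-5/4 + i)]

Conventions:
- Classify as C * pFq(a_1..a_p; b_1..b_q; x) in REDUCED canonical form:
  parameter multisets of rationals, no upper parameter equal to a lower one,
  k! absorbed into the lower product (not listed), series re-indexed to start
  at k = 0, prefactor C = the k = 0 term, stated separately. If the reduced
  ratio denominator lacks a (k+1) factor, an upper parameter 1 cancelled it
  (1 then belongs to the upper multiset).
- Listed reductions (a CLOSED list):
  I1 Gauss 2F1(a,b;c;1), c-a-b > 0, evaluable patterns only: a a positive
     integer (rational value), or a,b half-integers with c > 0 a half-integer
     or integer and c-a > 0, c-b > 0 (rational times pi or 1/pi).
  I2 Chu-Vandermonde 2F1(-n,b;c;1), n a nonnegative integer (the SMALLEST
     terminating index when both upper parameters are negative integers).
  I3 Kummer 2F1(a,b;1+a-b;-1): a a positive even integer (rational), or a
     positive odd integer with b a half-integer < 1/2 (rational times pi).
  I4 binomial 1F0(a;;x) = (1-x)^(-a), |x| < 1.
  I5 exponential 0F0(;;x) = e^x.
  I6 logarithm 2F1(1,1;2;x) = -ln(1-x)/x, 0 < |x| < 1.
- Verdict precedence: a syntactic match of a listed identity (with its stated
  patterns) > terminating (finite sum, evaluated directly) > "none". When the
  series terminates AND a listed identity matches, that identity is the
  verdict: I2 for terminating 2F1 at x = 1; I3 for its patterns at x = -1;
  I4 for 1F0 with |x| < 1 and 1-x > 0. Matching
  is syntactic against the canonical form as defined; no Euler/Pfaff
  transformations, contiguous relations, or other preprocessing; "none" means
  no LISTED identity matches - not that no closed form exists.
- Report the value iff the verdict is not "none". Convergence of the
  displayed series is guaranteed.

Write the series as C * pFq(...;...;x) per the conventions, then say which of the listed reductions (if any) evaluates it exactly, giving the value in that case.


First insight: t_0 = -1/2 here, and the lower running product (prefactor -1/2) is a rising factorial.
Step ratio: r(k) = 1 * (k-11) (k+1/7) / [(k-1/4) (k+1)] - rational in k, leading ratio 1; with t_0 = -1/2, classification follows.

At argument 1: a 2F1 with upper {-11, 1/7}, lower {-1/4}, scaled by C = -1/2. Verdict: the Chu-Vandermonde identity I2 fires (terminating 2F1 at x = 1 with n = 11, b = 1/7, c = -1/4). Its exact value is -144108852039417253/307137969212169186.


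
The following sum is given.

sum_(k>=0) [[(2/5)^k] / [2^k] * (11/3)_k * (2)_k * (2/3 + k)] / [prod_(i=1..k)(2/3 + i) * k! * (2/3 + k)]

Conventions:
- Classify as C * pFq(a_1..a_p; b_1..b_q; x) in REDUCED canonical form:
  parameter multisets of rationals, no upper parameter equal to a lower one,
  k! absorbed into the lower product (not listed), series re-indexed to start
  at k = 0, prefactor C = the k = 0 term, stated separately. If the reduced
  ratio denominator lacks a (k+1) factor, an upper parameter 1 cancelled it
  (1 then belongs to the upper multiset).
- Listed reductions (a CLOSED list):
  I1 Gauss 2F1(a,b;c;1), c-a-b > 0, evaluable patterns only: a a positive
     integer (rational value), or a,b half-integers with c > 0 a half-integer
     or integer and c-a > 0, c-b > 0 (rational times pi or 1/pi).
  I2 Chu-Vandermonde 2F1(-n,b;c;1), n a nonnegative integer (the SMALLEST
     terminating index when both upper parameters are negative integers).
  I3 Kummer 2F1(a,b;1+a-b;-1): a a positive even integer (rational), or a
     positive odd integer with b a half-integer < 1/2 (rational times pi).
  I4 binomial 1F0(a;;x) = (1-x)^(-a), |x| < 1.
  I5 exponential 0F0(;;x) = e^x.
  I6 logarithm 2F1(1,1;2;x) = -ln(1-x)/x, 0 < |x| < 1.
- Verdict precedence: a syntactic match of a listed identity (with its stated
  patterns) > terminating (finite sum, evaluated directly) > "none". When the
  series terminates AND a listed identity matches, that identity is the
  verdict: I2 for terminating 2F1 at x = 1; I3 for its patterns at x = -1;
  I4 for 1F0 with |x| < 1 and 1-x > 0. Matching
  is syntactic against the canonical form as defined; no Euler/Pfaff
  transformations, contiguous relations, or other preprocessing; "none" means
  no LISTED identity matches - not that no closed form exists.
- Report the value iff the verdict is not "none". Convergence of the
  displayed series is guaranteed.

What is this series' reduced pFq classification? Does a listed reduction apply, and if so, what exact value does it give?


x = 1/5 here; the reduced form reads 2F1, upper {2, 11/3}, lower {5/3}, C = 1. Verdict: none - at argument 1/5 the multisets {2, 11/3} ; {5/3} match no listed identity.

Structural cue: t_0 = 1 here, and the two k-th powers (C = 1, x = 1/5) combine into one argument.
Consecutive-term ratio: r(k) = (1/5) * (k+2) (k+11/3) / [(k+5/3) (k+1)] - poly over poly, x = (1/5) from leading terms; C = 1 at k = 0.


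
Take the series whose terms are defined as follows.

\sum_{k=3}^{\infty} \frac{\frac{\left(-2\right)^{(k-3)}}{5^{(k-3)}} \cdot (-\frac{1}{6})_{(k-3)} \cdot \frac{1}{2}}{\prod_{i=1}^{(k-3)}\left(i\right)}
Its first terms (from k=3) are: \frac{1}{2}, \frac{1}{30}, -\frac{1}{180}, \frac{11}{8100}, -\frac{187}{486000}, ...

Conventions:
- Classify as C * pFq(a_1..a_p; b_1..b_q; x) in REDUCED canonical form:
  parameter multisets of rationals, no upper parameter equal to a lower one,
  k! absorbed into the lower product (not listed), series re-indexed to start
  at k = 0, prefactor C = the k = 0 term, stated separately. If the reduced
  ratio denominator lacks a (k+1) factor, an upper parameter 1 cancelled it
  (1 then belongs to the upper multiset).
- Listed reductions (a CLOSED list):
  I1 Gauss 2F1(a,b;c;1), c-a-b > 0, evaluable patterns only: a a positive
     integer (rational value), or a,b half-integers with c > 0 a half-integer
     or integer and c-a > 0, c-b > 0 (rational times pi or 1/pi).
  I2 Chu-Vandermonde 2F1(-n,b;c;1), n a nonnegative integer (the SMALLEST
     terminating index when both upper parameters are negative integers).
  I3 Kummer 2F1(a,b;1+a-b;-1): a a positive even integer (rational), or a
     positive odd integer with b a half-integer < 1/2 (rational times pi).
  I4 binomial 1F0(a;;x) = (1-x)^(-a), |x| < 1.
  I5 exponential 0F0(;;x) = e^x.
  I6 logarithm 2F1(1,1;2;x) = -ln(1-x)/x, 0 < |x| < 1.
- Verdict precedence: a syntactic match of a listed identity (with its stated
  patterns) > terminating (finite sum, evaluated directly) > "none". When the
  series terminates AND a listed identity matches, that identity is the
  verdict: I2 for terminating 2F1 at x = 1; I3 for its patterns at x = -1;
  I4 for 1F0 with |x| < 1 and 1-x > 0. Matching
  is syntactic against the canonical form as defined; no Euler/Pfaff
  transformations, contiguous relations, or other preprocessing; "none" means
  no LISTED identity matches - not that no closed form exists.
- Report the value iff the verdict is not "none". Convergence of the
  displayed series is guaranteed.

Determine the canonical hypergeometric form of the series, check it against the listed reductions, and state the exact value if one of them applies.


Canonical form: C = \frac{1}{2} times 1F0 with upper {-\frac{1}{6}}, lower {-}, x = -\frac{2}{5}. Verdict (x = -\frac{2}{5}): the I4 binomial reduction applies (the 1F0 binomial series: exponent 1/6, x = -\frac{2}{5}). Exact value: \frac{1}{2} \cdot \left(\frac{7}{5}\right)^{\frac{1}{6}}.

Structural cue: with t_0 = \frac{1}{2}, the two geometric factors (C = 1/2, x = -2/5) combine into one argument.
Ratio: r(k) = -\frac{2}{5} * (k-\frac{1}{6}) / [(k+1)] - rational in k. x = -\frac{2}{5}; t_0 = \frac{1}{2}; negate the roots.


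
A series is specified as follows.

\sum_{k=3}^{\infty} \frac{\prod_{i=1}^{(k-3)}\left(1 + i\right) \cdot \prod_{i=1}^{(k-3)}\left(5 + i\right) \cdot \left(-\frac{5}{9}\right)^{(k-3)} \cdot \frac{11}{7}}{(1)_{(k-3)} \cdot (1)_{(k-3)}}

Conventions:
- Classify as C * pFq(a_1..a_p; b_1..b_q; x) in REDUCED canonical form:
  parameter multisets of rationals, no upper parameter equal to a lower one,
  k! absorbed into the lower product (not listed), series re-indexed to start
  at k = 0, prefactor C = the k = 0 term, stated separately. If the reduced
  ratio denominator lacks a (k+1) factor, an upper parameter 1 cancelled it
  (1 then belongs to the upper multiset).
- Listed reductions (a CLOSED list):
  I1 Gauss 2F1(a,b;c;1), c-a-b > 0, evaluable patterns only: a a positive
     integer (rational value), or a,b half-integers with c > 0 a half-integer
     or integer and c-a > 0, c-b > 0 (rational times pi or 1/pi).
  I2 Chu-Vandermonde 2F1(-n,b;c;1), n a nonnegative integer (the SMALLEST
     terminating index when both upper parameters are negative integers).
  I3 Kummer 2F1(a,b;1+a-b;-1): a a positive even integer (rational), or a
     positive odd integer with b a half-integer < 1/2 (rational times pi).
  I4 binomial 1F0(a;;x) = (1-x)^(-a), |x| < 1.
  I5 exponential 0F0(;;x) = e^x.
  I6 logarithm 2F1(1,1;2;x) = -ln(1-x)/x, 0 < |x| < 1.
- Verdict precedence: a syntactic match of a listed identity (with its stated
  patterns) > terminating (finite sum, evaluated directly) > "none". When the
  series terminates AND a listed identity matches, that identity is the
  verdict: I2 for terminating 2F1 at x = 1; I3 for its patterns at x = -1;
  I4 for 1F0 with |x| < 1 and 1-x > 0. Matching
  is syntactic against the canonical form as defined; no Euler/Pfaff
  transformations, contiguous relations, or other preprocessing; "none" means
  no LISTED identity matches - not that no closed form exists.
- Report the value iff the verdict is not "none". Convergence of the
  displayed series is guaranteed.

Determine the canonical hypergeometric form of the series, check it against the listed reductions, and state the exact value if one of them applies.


Reduced: x = -\frac{5}{9}, 2F1, upper = {2, 6}, lower = {1}, C = \frac{11}{7}. Verdict: no listed reduction: x = -\frac{5}{9} and upper {2, 6} fail every I1-I6 pattern.

Key observation: t_0 being \frac{11}{7}, the running product (C = 11/7, x = -5/9) telescopes to a rising factorial.
Ratio: r(k) = -\frac{5}{9} * (k+2) (k+6) / [(k+1) (k+1)] - rational in k, leading ratio -\frac{5}{9}; with t_0 = \frac{11}{7}, classification follows.


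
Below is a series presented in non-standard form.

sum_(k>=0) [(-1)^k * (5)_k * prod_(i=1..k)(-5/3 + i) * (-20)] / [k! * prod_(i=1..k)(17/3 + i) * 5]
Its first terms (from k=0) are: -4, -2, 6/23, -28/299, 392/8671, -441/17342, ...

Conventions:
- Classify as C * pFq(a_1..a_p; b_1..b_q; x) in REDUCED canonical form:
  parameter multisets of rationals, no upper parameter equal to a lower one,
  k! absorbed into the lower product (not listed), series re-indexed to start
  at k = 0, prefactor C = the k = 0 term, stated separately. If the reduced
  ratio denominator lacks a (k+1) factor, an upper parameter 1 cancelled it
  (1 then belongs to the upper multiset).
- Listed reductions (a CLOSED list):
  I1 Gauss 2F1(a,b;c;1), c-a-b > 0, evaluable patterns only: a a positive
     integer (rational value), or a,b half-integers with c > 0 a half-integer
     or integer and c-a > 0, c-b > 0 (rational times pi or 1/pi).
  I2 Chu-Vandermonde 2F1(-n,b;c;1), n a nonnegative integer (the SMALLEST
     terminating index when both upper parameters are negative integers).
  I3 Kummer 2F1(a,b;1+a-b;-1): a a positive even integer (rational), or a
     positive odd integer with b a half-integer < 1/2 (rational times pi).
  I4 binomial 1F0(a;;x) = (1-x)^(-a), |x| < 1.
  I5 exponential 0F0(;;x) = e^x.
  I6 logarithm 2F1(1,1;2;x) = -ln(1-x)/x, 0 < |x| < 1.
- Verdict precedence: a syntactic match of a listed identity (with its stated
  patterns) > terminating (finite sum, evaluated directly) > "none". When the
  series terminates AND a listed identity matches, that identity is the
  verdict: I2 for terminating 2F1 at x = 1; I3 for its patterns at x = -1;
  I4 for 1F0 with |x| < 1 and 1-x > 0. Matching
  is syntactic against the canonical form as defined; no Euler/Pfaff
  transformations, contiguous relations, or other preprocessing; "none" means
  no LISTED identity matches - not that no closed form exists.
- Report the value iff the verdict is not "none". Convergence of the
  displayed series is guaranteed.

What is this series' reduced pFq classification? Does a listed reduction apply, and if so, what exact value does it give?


Prefactor -4, argument -1: 2F1 with upper {-2/3, 5} over lower {20/3}. Verdict: none. No listed pattern accepts 2F1(-2/3, 5; 20/3; -1).

Key step: x = (-1) and the lower running product (C = -4) is a rising factorial.
Term ratio: r(k) = (-1) * (k-2/3) (k+5) / [(k+20/3) (k+1)] - rational; roots negated = parameters, x = (-1), C = -4.
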